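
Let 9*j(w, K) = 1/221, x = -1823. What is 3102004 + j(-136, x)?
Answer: 6169885957/1989 ≈ 3.1020e+6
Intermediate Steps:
j(w, K) = 1/1989 (j(w, K) = (⅑)/221 = (⅑)*(1/221) = 1/1989)
3102004 + j(-136, x) = 3102004 + 1/1989 = 6169885957/1989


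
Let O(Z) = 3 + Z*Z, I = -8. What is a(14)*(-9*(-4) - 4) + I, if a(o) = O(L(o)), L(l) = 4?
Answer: 600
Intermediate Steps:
O(Z) = 3 + Z²
a(o) = 19 (a(o) = 3 + 4² = 3 + 16 = 19)
a(14)*(-9*(-4) - 4) + I = 19*(-9*(-4) - 4) - 8 = 19*(36 - 4) - 8 = 19*32 - 8 = 608 - 8 = 600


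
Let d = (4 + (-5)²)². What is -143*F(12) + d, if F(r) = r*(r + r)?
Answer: -40343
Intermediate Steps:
d = 841 (d = (4 + 25)² = 29² = 841)
F(r) = 2*r² (F(r) = r*(2*r) = 2*r²)
-143*F(12) + d = -286*12² + 841 = -286*144 + 841 = -143*288 + 841 = -41184 + 841 = -40343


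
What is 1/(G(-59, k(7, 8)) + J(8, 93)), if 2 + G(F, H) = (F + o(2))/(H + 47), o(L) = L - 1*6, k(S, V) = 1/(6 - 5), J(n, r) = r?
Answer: 16/1435 ≈ 0.011150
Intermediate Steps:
k(S, V) = 1 (k(S, V) = 1/1 = 1)
o(L) = -6 + L (o(L) = L - 6 = -6 + L)
G(F, H) = -2 + (-4 + F)/(47 + H) (G(F, H) = -2 + (F + (-6 + 2))/(H + 47) = -2 + (F - 4)/(47 + H) = -2 + (-4 + F)/(47 + H))
1/(G(-59, k(7, 8)) + J(8, 93)) = 1/((-98 - 59 - 2*1)/(47 + 1) + 93) = 1/((-98 - 59 - 2)/48 + 93) = 1/((1/48)*(-159) + 93) = 1/(-53/16 + 93) = 1/(1435/16) = 16/1435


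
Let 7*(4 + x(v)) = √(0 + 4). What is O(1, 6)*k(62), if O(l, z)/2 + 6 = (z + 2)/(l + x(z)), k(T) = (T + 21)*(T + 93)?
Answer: -4374100/19 ≈ -2.3022e+5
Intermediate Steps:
x(v) = -26/7 (x(v) = -4 + √(0 + 4)/7 = -4 + √4/7 = -4 + (⅐)*2 = -4 + 2/7 = -26/7)
k(T) = (21 + T)*(93 + T)
O(l, z) = -12 + 2*(2 + z)/(-26/7 + l) (O(l, z) = -12 + 2*((z + 2)/(l - 26/7)) = -12 + 2*((2 + z)/(-26/7 + l)) = -12 + 2*(2 + z)/(-26/7 + l))
O(1, 6)*k(62) = (2*(170 - 42*1 + 7*6)/(-26 + 7*1))*(1953 + 62² + 114*62) = (2*(170 - 42 + 42)/(-26 + 7))*(1953 + 3844 + 7068) = (2*170/(-19))*12865 = (2*(-1/19)*170)*12865 = -340/19*12865 = -4374100/19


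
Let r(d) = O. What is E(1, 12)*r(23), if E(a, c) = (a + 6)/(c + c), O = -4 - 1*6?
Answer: -35/12 ≈ -2.9167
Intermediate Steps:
O = -10 (O = -4 - 6 = -10)
E(a, c) = (6 + a)/(2*c) (E(a, c) = (6 + a)/((2*c)) = (6 + a)*(1/(2*c)) = (6 + a)/(2*c))
r(d) = -10
E(1, 12)*r(23) = ((½)*(6 + 1)/12)*(-10) = ((½)*(1/12)*7)*(-10) = (7/24)*(-10) = -35/12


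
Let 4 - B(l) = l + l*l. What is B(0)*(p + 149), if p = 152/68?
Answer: 10284/17 ≈ 604.94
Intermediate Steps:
p = 38/17 (p = 152*(1/68) = 38/17 ≈ 2.2353)
B(l) = 4 - l - l² (B(l) = 4 - (l + l*l) = 4 - (l + l²) = 4 + (-l - l²) = 4 - l - l²)
B(0)*(p + 149) = (4 - 1*0 - 1*0²)*(38/17 + 149) = (4 + 0 - 1*0)*(2571/17) = (4 + 0 + 0)*(2571/17) = 4*(2571/17) = 10284/17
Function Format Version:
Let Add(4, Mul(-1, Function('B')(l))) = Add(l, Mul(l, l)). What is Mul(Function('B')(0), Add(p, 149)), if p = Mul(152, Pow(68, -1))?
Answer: Rational(10284, 17) ≈ 604.94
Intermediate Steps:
p = Rational(38, 17) (p = Mul(152, Rational(1, 68)) = Rational(38, 17) ≈ 2.2353)
Function('B')(l) = Add(4, Mul(-1, l), Mul(-1, Pow(l, 2))) (Function('B')(l) = Add(4, Mul(-1, Add(l, Mul(l, l)))) = Add(4, Mul(-1, Add(l, Pow(l, 2)))) = Add(4, Add(Mul(-1, l), Mul(-1, Pow(l, 2)))) = Add(4, Mul(-1, l), Mul(-1, Pow(l, 2))))
Mul(Function('B')(0), Add(p, 149)) = Mul(Add(4, Mul(-1, 0), Mul(-1, Pow(0, 2))), Add(Rational(38, 17), 149)) = Mul(Add(4, 0, Mul(-1, 0)), Rational(2571, 17)) = Mul(Add(4, 0, 0), Rational(2571, 17)) = Mul(4, Rational(2571, 17)) = Rational(10284, 17)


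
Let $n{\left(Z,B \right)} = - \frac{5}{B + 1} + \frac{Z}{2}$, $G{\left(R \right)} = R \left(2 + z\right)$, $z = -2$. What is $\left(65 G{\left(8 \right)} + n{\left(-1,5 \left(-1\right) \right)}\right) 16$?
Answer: $12$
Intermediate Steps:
$G{\left(R \right)} = 0$ ($G{\left(R \right)} = R \left(2 - 2\right) = R 0 = 0$)
$n{\left(Z,B \right)} = \frac{Z}{2} - \frac{5}{1 + B}$ ($n{\left(Z,B \right)} = - \frac{5}{1 + B} + Z \frac{1}{2} = - \frac{5}{1 + B} + \frac{Z}{2} = \frac{Z}{2} - \frac{5}{1 + B}$)
$\left(65 G{\left(8 \right)} + n{\left(-1,5 \left(-1\right) \right)}\right) 16 = \left(65 \cdot 0 + \frac{-10 - 1 + 5 \left(-1\right) \left(-1\right)}{2 \left(1 + 5 \left(-1\right)\right)}\right) 16 = \left(0 + \frac{-10 - 1 - -5}{2 \left(1 - 5\right)}\right) 16 = \left(0 + \frac{-10 - 1 + 5}{2 \left(-4\right)}\right) 16 = \left(0 + \frac{1}{2} \left(- \frac{1}{4}\right) \left(-6\right)\right) 16 = \left(0 + \frac{3}{4}\right) 16 = \frac{3}{4} \cdot 16 = 12$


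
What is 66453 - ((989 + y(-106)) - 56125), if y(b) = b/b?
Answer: 121588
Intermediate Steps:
y(b) = 1
66453 - ((989 + y(-106)) - 56125) = 66453 - ((989 + 1) - 56125) = 66453 - (990 - 56125) = 66453 - 1*(-55135) = 66453 + 55135 = 121588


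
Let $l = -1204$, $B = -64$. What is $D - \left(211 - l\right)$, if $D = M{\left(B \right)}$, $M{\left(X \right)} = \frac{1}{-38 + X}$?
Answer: $- \frac{144331}{102} \approx -1415.0$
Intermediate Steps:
$D = - \frac{1}{102}$ ($D = \frac{1}{-38 - 64} = \frac{1}{-102} = - \frac{1}{102} \approx -0.0098039$)
$D - \left(211 - l\right) = - \frac{1}{102} - \left(211 - -1204\right) = - \frac{1}{102} - \left(211 + 1204\right) = - \frac{1}{102} - 1415 = - \frac{144331}{102}$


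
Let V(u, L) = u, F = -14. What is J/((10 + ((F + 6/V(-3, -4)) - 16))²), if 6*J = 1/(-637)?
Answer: -1/1849848 ≈ -5.4058e-7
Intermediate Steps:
J = -1/3822 (J = (⅙)/(-637) = (⅙)*(-1/637) = -1/3822 ≈ -0.00026164)
J/((10 + ((F + 6/V(-3, -4)) - 16))²) = -1/(3822*(10 + ((-14 + 6/(-3)) - 16))²) = -1/(3822*(10 + ((-14 + 6*(-⅓)) - 16))²) = -1/(3822*(10 + ((-14 - 2) - 16))²) = -1/(3822*(10 + (-16 - 16))²) = -1/(3822*(10 - 32)²) = -1/(3822*((-22)²)) = -1/3822/484 = -1/3822*1/484 = -1/1849848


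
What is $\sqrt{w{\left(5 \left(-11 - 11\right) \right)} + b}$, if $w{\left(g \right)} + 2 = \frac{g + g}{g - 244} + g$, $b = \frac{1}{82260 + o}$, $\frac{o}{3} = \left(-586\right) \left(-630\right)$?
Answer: $\frac{i \sqrt{609833005453318}}{2339940} \approx 10.554 i$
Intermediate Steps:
$o = 1107540$ ($o = 3 \left(\left(-586\right) \left(-630\right)\right) = 3 \cdot 369180 = 1107540$)
$b = \frac{1}{1189800}$ ($b = \frac{1}{82260 + 1107540} = \frac{1}{1189800} \approx 8.4048 \cdot 10^{-7}$)
$w{\left(g \right)} = -2 + g + \frac{2 g}{-244 + g}$ ($w{\left(g \right)} = -2 + \left(\frac{g + g}{g - 244} + g\right) = -2 + \left(\frac{2 g}{-244 + g} + g\right) = -2 + \left(g + \frac{2 g}{-244 + g}\right) = -2 + g + \frac{2 g}{-244 + g}$)
$\sqrt{w{\left(5 \left(-11 - 11\right) \right)} + b} = \sqrt{\frac{488 + \left(5 \left(-11 - 11\right)\right)^{2} - 244 \cdot 5 \left(-11 - 11\right)}{-244 + 5 \left(-11 - 11\right)} + \frac{1}{1189800}} = \sqrt{\frac{488 + \left(5 \left(-22\right)\right)^{2} - 244 \cdot 5 \left(-22\right)}{-244 + 5 \left(-22\right)} + \frac{1}{1189800}} = \sqrt{\frac{488 + \left(-110\right)^{2} - -26840}{-244 - 110} + \frac{1}{1189800}} = \sqrt{\frac{488 + 12100 + 26840}{-354} + \frac{1}{1189800}} = \sqrt{\left(- \frac{1}{354}\right) 39428 + \frac{1}{1189800}} = \sqrt{- \frac{19714}{177} + \frac{1}{1189800}} = \sqrt{- \frac{7818572341}{70198200}} = \frac{i \sqrt{609833005453318}}{2339940}$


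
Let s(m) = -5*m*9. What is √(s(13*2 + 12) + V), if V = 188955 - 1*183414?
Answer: √3831 ≈ 61.895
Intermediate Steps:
V = 5541 (V = 188955 - 183414 = 5541)
s(m) = -45*m
√(s(13*2 + 12) + V) = √(-45*(13*2 + 12) + 5541) = √(-45*(26 + 12) + 5541) = √(-45*38 + 5541) = √(-1710 + 5541) = √3831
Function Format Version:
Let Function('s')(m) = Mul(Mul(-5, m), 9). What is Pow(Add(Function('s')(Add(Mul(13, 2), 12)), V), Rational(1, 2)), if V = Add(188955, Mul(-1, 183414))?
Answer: Pow(3831, Rational(1, 2)) ≈ 61.895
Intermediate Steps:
V = 5541 (V = Add(188955, -183414) = 5541)
Function('s')(m) = Mul(-45, m)
Pow(Add(Function('s')(Add(Mul(13, 2), 12)), V), Rational(1, 2)) = Pow(Add(Mul(-45, Add(Mul(13, 2), 12)), 5541), Rational(1, 2)) = Pow(Add(Mul(-45, Add(26, 12)), 5541), Rational(1, 2)) = Pow(Add(Mul(-45, 38), 5541), Rational(1, 2)) = Pow(Add(-1710, 5541), Rational(1, 2)) = Pow(3831, Rational(1, 2))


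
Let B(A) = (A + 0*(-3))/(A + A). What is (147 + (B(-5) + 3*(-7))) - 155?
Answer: -57/2 ≈ -28.500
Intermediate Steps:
B(A) = ½ (B(A) = (A + 0)/((2*A)) = A*(1/(2*A)) = ½)
(147 + (B(-5) + 3*(-7))) - 155 = (147 + (½ + 3*(-7))) - 155 = (147 + (½ - 21)) - 155 = (147 - 41/2) - 155 = 253/2 - 155 = -57/2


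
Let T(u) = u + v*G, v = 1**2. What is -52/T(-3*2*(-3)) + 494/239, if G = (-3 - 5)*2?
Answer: -5720/239 ≈ -23.933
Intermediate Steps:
v = 1
G = -16 (G = -8*2 = -16)
T(u) = -16 + u (T(u) = u + 1*(-16) = u - 16 = -16 + u)
-52/T(-3*2*(-3)) + 494/239 = -52/(-16 - 3*2*(-3)) + 494/239 = -52/(-16 - 6*(-3)) + 494*(1/239) = -52/(-16 + 18) + 494/239 = -52/2 + 494/239 = -52*1/2 + 494/239 = -26 + 494/239 = -5720/239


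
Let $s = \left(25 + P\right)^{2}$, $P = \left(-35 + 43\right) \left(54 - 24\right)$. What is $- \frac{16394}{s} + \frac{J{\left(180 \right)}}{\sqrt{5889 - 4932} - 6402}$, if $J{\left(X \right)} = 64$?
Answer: $- \frac{21232589446}{87216570775} - \frac{64 \sqrt{957}}{40984647} \approx -0.24349$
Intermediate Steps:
$P = 240$ ($P = 8 \cdot 30 = 240$)
$s = 70225$ ($s = \left(25 + 240\right)^{2} = 265^{2} = 70225$)
$- \frac{16394}{s} + \frac{J{\left(180 \right)}}{\sqrt{5889 - 4932} - 6402} = - \frac{16394}{70225} + \frac{64}{\sqrt{5889 - 4932} - 6402} = \left(-16394\right) \frac{1}{70225} + \frac{64}{\sqrt{957} - 6402} = - \frac{16394}{70225} + \frac{64}{-6402 + \sqrt{957}}$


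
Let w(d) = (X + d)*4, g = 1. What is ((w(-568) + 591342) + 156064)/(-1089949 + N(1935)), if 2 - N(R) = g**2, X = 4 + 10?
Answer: -372595/544974 ≈ -0.68369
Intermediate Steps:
X = 14
w(d) = 56 + 4*d (w(d) = (14 + d)*4 = 56 + 4*d)
N(R) = 1 (N(R) = 2 - 1*1**2 = 2 - 1*1 = 2 - 1 = 1)
((w(-568) + 591342) + 156064)/(-1089949 + N(1935)) = (((56 + 4*(-568)) + 591342) + 156064)/(-1089949 + 1) = (((56 - 2272) + 591342) + 156064)/(-1089948) = ((-2216 + 591342) + 156064)*(-1/1089948) = (589126 + 156064)*(-1/1089948) = 745190*(-1/1089948) = -372595/544974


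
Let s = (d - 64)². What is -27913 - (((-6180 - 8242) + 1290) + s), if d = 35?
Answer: -15622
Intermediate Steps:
s = 841 (s = (35 - 64)² = (-29)² = 841)
-27913 - (((-6180 - 8242) + 1290) + s) = -27913 - (((-6180 - 8242) + 1290) + 841) = -27913 - ((-14422 + 1290) + 841) = -27913 - (-13132 + 841) = -27913 - 1*(-12291) = -27913 + 12291 = -15622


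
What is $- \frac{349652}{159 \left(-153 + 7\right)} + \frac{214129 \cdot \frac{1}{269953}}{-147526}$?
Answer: $\frac{6962458048242325}{462249776428746} \approx 15.062$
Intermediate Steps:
$- \frac{349652}{159 \left(-153 + 7\right)} + \frac{214129 \cdot \frac{1}{269953}}{-147526} = - \frac{349652}{159 \left(-146\right)} + 214129 \cdot \frac{1}{269953} \left(- \frac{1}{147526}\right) = - \frac{349652}{-23214} + \frac{214129}{269953} \left(- \frac{1}{147526}\right) = \left(-349652\right) \left(- \frac{1}{23214}\right) - \frac{214129}{39825086278} = \frac{174826}{11607} - \frac{214129}{39825086278} = \frac{6962458048242325}{462249776428746}$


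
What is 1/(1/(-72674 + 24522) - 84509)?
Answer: -48152/4069277369 ≈ -1.1833e-5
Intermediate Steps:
1/(1/(-72674 + 24522) - 84509) = 1/(1/(-48152) - 84509) = 1/(-1/48152 - 84509) = 1/(-4069277369/48152) = -48152/4069277369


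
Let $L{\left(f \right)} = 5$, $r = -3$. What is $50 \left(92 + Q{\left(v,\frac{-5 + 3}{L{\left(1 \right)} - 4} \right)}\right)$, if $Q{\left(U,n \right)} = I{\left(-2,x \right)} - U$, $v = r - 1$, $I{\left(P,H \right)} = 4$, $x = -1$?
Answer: $5000$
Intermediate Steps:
$v = -4$ ($v = -3 - 1 = -4$)
$Q{\left(U,n \right)} = 4 - U$
$50 \left(92 + Q{\left(v,\frac{-5 + 3}{L{\left(1 \right)} - 4} \right)}\right) = 50 \left(92 + \left(4 - -4\right)\right) = 50 \left(92 + \left(4 + 4\right)\right) = 50 \left(92 + 8\right) = 50 \cdot 100 = 5000$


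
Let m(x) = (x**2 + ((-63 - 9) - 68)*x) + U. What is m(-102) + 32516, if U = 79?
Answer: 57279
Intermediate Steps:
m(x) = 79 + x**2 - 140*x (m(x) = (x**2 + ((-63 - 9) - 68)*x) + 79 = (x**2 + (-72 - 68)*x) + 79 = (x**2 - 140*x) + 79 = 79 + x**2 - 140*x)
m(-102) + 32516 = (79 + (-102)**2 - 140*(-102)) + 32516 = (79 + 10404 + 14280) + 32516 = 24763 + 32516 = 57279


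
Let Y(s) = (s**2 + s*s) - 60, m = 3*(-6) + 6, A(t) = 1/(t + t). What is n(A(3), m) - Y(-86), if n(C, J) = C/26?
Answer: -2298191/156 ≈ -14732.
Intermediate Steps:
A(t) = 1/(2*t)
m = -12 (m = -18 + 6 = -12)
n(C, J) = C/26 (n(C, J) = C*(1/26) = C/26)
Y(s) = -60 + 2*s**2 (Y(s) = (s**2 + s**2) - 60 = 2*s**2 - 60 = -60 + 2*s**2)
n(A(3), m) - Y(-86) = ((1/2)/3)/26 - (-60 + 2*(-86)**2) = ((1/2)*(1/3))/26 - (-60 + 2*7396) = (1/26)*(1/6) - (-60 + 14792) = 1/156 - 1*14732 = 1/156 - 14732 = -2298191/156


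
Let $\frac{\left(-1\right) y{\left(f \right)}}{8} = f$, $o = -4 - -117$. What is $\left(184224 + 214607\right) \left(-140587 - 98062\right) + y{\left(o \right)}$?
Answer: $-95180620223$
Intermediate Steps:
$o = 113$ ($o = -4 + 117 = 113$)
$y{\left(f \right)} = - 8 f$
$\left(184224 + 214607\right) \left(-140587 - 98062\right) + y{\left(o \right)} = \left(184224 + 214607\right) \left(-140587 - 98062\right) - 904 = 398831 \left(-238649\right) - 904 = -95180619319 - 904 = -95180620223$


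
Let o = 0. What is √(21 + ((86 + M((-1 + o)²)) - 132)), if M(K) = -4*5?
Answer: 3*I*√5 ≈ 6.7082*I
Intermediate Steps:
M(K) = -20
√(21 + ((86 + M((-1 + o)²)) - 132)) = √(21 + ((86 - 20) - 132)) = √(21 + (66 - 132)) = √(21 - 66) = √(-45) = 3*I*√5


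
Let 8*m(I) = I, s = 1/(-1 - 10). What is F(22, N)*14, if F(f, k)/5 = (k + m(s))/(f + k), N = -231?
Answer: 711515/9196 ≈ 77.372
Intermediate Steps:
s = -1/11 (s = 1/(-11) = -1/11 ≈ -0.090909)
m(I) = I/8
F(f, k) = 5*(-1/88 + k)/(f + k) (F(f, k) = 5*((k + (1/8)*(-1/11))/(f + k)) = 5*((k - 1/88)/(f + k)) = 5*((-1/88 + k)/(f + k)) = 5*(-1/88 + k)/(f + k))
F(22, N)*14 = ((-5/88 + 5*(-231))/(22 - 231))*14 = ((-5/88 - 1155)/(-209))*14 = -1/209*(-101645/88)*14 = (101645/18392)*14 = 711515/9196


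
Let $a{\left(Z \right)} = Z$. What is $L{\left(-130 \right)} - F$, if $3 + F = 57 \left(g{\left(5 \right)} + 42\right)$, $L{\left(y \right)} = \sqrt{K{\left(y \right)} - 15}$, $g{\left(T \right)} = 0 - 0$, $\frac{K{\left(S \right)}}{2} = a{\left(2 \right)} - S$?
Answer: $-2391 + \sqrt{249} \approx -2375.2$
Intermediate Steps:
$K{\left(S \right)} = 4 - 2 S$ ($K{\left(S \right)} = 2 \left(2 - S\right) = 4 - 2 S$)
$g{\left(T \right)} = 0$ ($g{\left(T \right)} = 0 + 0 = 0$)
$L{\left(y \right)} = \sqrt{-11 - 2 y}$ ($L{\left(y \right)} = \sqrt{\left(4 - 2 y\right) - 15} = \sqrt{-11 - 2 y}$)
$F = 2391$ ($F = -3 + 57 \left(0 + 42\right) = -3 + 57 \cdot 42 = -3 + 2394 = 2391$)
$L{\left(-130 \right)} - F = \sqrt{-11 - -260} - 2391 = \sqrt{-11 + 260} - 2391 = \sqrt{249} - 2391 = -2391 + \sqrt{249}$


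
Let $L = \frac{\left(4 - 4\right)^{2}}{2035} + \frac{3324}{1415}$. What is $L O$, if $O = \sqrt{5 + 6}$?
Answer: $\frac{3324 \sqrt{11}}{1415} \approx 7.7911$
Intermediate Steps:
$L = \frac{3324}{1415}$ ($L = 0^{2} \cdot \frac{1}{2035} + 3324 \cdot \frac{1}{1415} = 0 \cdot \frac{1}{2035} + \frac{3324}{1415} = 0 + \frac{3324}{1415} = \frac{3324}{1415} \approx 2.3491$)
$O = \sqrt{11} \approx 3.3166$
$L O = \frac{3324 \sqrt{11}}{1415}$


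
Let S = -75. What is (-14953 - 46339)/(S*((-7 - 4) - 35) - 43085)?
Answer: 61292/39635 ≈ 1.5464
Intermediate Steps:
(-14953 - 46339)/(S*((-7 - 4) - 35) - 43085) = (-14953 - 46339)/(-75*((-7 - 4) - 35) - 43085) = -61292/(-75*(-11 - 35) - 43085) = -61292/(-75*(-46) - 43085) = -61292/(3450 - 43085) = -61292/(-39635) = -61292*(-1/39635) = 61292/39635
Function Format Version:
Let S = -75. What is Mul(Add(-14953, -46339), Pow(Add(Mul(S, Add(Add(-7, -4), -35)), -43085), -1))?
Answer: Rational(61292, 39635) ≈ 1.5464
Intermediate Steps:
Mul(Add(-14953, -46339), Pow(Add(Mul(S, Add(Add(-7, -4), -35)), -43085), -1)) = Mul(Add(-14953, -46339), Pow(Add(Mul(-75, Add(Add(-7, -4), -35)), -43085), -1)) = Mul(-61292, Pow(Add(Mul(-75, Add(-11, -35)), -43085), -1)) = Mul(-61292, Pow(Add(Mul(-75, -46), -43085), -1)) = Mul(-61292, Pow(Add(3450, -43085), -1)) = Mul(-61292, Pow(-39635, -1)) = Mul(-61292, Rational(-1, 39635)) = Rational(61292, 39635)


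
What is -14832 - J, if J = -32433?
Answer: 17601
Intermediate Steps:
-14832 - J = -14832 - 1*(-32433) = -14832 + 32433 = 17601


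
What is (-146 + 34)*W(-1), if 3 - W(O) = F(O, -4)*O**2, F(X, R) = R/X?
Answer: 112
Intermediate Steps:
W(O) = 3 + 4*O (W(O) = 3 - (-4/O)*O**2 = 3 - (-4)*O = 3 + 4*O)
(-146 + 34)*W(-1) = (-146 + 34)*(3 + 4*(-1)) = -112*(3 - 4) = -112*(-1) = 112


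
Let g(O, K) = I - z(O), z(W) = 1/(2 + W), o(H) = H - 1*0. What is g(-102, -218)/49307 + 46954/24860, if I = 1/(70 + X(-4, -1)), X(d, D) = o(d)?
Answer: 34727422549/18386580300 ≈ 1.8887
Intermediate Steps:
o(H) = H (o(H) = H + 0 = H)
X(d, D) = d
I = 1/66 (I = 1/(70 - 4) = 1/66 ≈ 0.015152)
g(O, K) = 1/66 - 1/(2 + O)
g(-102, -218)/49307 + 46954/24860 = ((-64 - 102)/(66*(2 - 102)))/49307 + 46954/24860 = ((1/66)*(-166)/(-100))*(1/49307) + 46954*(1/24860) = ((1/66)*(-1/100)*(-166))*(1/49307) + 23477/12430 = (83/3300)*(1/49307) + 23477/12430 = 83/162713100 + 23477/12430 = 34727422549/18386580300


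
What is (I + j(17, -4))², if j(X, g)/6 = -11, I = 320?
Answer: 64516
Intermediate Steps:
j(X, g) = -66 (j(X, g) = 6*(-11) = -66)
(I + j(17, -4))² = (320 - 66)² = 254² = 64516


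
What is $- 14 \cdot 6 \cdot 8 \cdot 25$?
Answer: $-16800$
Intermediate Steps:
$- 14 \cdot 6 \cdot 8 \cdot 25 = \left(-14\right) 48 \cdot 25 = \left(-672\right) 25 = -16800$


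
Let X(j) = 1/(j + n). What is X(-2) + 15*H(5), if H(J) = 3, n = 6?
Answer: 181/4 ≈ 45.250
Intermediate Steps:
X(j) = 1/(6 + j) (X(j) = 1/(j + 6) = 1/(6 + j))
X(-2) + 15*H(5) = 1/(6 - 2) + 15*3 = 1/4 + 45 = ¼ + 45 = 181/4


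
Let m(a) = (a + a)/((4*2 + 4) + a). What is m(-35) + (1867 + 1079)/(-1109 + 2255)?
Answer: 24663/4393 ≈ 5.6142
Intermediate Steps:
m(a) = 2*a/(12 + a) (m(a) = (2*a)/((8 + 4) + a) = (2*a)/(12 + a) = 2*a/(12 + a))
m(-35) + (1867 + 1079)/(-1109 + 2255) = 2*(-35)/(12 - 35) + (1867 + 1079)/(-1109 + 2255) = 2*(-35)/(-23) + 2946/1146 = 2*(-35)*(-1/23) + 2946*(1/1146) = 70/23 + 491/191 = 24663/4393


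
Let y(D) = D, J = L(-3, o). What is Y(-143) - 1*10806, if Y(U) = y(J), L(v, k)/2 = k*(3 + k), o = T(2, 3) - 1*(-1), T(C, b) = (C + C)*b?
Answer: -10390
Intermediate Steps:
T(C, b) = 2*C*b (T(C, b) = (2*C)*b = 2*C*b)
o = 13 (o = 2*2*3 - 1*(-1) = 12 + 1 = 13)
L(v, k) = 2*k*(3 + k) (L(v, k) = 2*(k*(3 + k)) = 2*k*(3 + k))
J = 416 (J = 2*13*(3 + 13) = 2*13*16 = 416)
Y(U) = 416
Y(-143) - 1*10806 = 416 - 1*10806 = 416 - 10806 = -10390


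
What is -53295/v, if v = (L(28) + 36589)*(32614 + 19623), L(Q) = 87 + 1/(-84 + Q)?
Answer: -35112/1262202631 ≈ -2.7818e-5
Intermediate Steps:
v = 107287223635/56 (v = ((-7307 + 87*28)/(-84 + 28) + 36589)*(32614 + 19623) = ((-7307 + 2436)/(-56) + 36589)*52237 = (-1/56*(-4871) + 36589)*52237 = (4871/56 + 36589)*52237 = (2053855/56)*52237 = 107287223635/56 ≈ 1.9158e+9)
-53295/v = -53295/107287223635/56 = -53295*56/107287223635 = -35112/1262202631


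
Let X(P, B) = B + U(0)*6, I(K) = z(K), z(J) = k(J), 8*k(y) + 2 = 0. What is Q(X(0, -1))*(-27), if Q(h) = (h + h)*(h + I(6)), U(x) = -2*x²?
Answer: -135/2 ≈ -67.500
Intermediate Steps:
k(y) = -¼ (k(y) = -¼ + (⅛)*0 = -¼ + 0 = -¼)
z(J) = -¼
I(K) = -¼
X(P, B) = B (X(P, B) = B - 2*0²*6 = B - 2*0*6 = B + 0*6 = B + 0 = B)
Q(h) = 2*h*(-¼ + h) (Q(h) = (h + h)*(h - ¼) = (2*h)*(-¼ + h) = 2*h*(-¼ + h))
Q(X(0, -1))*(-27) = ((½)*(-1)*(-1 + 4*(-1)))*(-27) = ((½)*(-1)*(-1 - 4))*(-27) = ((½)*(-1)*(-5))*(-27) = (5/2)*(-27) = -135/2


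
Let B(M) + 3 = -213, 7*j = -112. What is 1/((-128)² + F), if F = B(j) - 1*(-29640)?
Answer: 1/45808 ≈ 2.1830e-5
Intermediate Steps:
j = -16 (j = (⅐)*(-112) = -16)
B(M) = -216 (B(M) = -3 - 213 = -216)
F = 29424 (F = -216 - 1*(-29640) = -216 + 29640 = 29424)
1/((-128)² + F) = 1/((-128)² + 29424) = 1/(16384 + 29424) = 1/45808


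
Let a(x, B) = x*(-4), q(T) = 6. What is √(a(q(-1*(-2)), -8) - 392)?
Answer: 4*I*√26 ≈ 20.396*I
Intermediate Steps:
a(x, B) = -4*x
√(a(q(-1*(-2)), -8) - 392) = √(-4*6 - 392) = √(-24 - 392) = √(-416) = 4*I*√26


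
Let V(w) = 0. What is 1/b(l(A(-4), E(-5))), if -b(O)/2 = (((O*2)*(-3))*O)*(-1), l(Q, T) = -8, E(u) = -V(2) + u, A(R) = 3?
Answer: -1/768 ≈ -0.0013021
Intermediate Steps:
E(u) = u (E(u) = -1*0 + u = 0 + u = u)
b(O) = -12*O² (b(O) = -2*((O*2)*(-3))*O*(-1) = -2*((2*O)*(-3))*O*(-1) = -2*(-6*O)*O*(-1) = -2*(-6*O²)*(-1) = -12*O²)
1/b(l(A(-4), E(-5))) = 1/(-12*(-8)²) = 1/(-12*64) = 1/(-768) = -1/768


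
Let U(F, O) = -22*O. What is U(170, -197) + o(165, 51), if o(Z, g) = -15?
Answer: 4319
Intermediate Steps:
U(170, -197) + o(165, 51) = -22*(-197) - 15 = 4334 - 15 = 4319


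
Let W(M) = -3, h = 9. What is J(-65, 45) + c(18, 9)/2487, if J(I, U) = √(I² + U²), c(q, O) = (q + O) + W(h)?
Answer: 8/829 + 25*√10 ≈ 79.067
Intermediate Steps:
c(q, O) = -3 + O + q (c(q, O) = (q + O) - 3 = (O + q) - 3 = -3 + O + q)
J(-65, 45) + c(18, 9)/2487 = √((-65)² + 45²) + (-3 + 9 + 18)/2487 = √(4225 + 2025) + 24*(1/2487) = √6250 + 8/829 = 25*√10 + 8/829 = 8/829 + 25*√10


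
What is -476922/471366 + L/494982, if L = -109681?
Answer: -1776343825/1440232626 ≈ -1.2334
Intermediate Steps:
-476922/471366 + L/494982 = -476922/471366 - 109681/494982 = -476922*1/471366 - 109681*1/494982 = -79487/78561 - 109681/494982 = -1776343825/1440232626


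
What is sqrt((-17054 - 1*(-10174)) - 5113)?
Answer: I*sqrt(11993) ≈ 109.51*I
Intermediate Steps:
sqrt((-17054 - 1*(-10174)) - 5113) = sqrt((-17054 + 10174) - 5113) = sqrt(-6880 - 5113) = sqrt(-11993) = I*sqrt(11993)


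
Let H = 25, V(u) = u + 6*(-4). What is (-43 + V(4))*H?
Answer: -1575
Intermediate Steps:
V(u) = -24 + u (V(u) = u - 24 = -24 + u)
(-43 + V(4))*H = (-43 + (-24 + 4))*25 = (-43 - 20)*25 = -63*25 = -1575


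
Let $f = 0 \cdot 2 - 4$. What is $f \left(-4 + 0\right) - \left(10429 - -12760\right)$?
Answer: $-23173$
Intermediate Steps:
$f = -4$ ($f = 0 - 4 = -4$)
$f \left(-4 + 0\right) - \left(10429 - -12760\right) = - 4 \left(-4 + 0\right) - \left(10429 - -12760\right) = \left(-4\right) \left(-4\right) - \left(10429 + 12760\right) = 16 - 23189 = -23173$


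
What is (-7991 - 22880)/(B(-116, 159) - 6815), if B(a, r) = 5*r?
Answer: 30871/6020 ≈ 5.1281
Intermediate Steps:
(-7991 - 22880)/(B(-116, 159) - 6815) = (-7991 - 22880)/(5*159 - 6815) = -30871/(795 - 6815) = -30871/(-6020) = -30871*(-1/6020) = 30871/6020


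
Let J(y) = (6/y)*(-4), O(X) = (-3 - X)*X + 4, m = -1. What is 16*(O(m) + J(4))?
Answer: 0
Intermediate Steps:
O(X) = 4 + X*(-3 - X) (O(X) = X*(-3 - X) + 4 = 4 + X*(-3 - X))
J(y) = -24/y
16*(O(m) + J(4)) = 16*((4 - 1*(-1)**2 - 3*(-1)) - 24/4) = 16*((4 - 1*1 + 3) - 24*1/4) = 16*((4 - 1 + 3) - 6) = 16*(6 - 6) = 16*0 = 0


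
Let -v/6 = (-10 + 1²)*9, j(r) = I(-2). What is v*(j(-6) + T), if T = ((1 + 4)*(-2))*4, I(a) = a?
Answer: -20412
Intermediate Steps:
j(r) = -2
v = 486 (v = -6*(-10 + 1²)*9 = -6*(-10 + 1)*9 = -(-54)*9 = -6*(-81) = 486)
T = -40 (T = (5*(-2))*4 = -10*4 = -40)
v*(j(-6) + T) = 486*(-2 - 40) = 486*(-42) = -20412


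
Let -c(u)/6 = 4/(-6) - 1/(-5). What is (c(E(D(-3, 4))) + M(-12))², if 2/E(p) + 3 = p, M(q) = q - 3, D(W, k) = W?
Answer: 3721/25 ≈ 148.84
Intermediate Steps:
M(q) = -3 + q
E(p) = 2/(-3 + p)
c(u) = 14/5 (c(u) = -6*(4/(-6) - 1/(-5)) = -6*(4*(-⅙) - 1*(-⅕)) = -6*(-⅔ + ⅕) = -6*(-7/15) = 14/5)
(c(E(D(-3, 4))) + M(-12))² = (14/5 + (-3 - 12))² = (14/5 - 15)² = (-61/5)² = 3721/25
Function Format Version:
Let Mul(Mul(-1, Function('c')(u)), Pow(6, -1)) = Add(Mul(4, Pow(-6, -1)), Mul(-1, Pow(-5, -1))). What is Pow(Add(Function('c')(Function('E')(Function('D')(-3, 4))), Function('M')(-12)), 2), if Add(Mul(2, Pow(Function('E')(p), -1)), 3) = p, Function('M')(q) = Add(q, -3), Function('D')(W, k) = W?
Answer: Rational(3721, 25) ≈ 148.84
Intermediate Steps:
Function('M')(q) = Add(-3, q)
Function('E')(p) = Mul(2, Pow(Add(-3, p), -1))
Function('c')(u) = Rational(14, 5) (Function('c')(u) = Mul(-6, Add(Mul(4, Pow(-6, -1)), Mul(-1, Pow(-5, -1)))) = Mul(-6, Add(Mul(4, Rational(-1, 6)), Mul(-1, Rational(-1, 5)))) = Mul(-6, Add(Rational(-2, 3), Rational(1, 5))) = Mul(-6, Rational(-7, 15)) = Rational(14, 5))
Pow(Add(Function('c')(Function('E')(Function('D')(-3, 4))), Function('M')(-12)), 2) = Pow(Add(Rational(14, 5), Add(-3, -12)), 2) = Pow(Add(Rational(14, 5), -15), 2) = Pow(Rational(-61, 5), 2) = Rational(3721, 25)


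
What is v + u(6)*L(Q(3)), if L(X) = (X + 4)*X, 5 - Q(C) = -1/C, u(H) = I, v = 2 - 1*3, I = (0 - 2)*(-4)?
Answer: 3575/9 ≈ 397.22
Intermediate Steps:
I = 8 (I = -2*(-4) = 8)
v = -1 (v = 2 - 3 = -1)
u(H) = 8
Q(C) = 5 + 1/C (Q(C) = 5 - (-1)/C = 5 + 1/C)
L(X) = X*(4 + X) (L(X) = (4 + X)*X = X*(4 + X))
v + u(6)*L(Q(3)) = -1 + 8*((5 + 1/3)*(4 + (5 + 1/3))) = -1 + 8*(16*(4 + 16/3)/3) = -1 + 8*((16/3)*(28/3)) = -1 + 8*(448/9) = -1 + 3584/9 = 3575/9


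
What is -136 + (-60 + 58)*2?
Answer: -140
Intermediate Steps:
-136 + (-60 + 58)*2 = -136 - 2*2 = -136 - 4 = -140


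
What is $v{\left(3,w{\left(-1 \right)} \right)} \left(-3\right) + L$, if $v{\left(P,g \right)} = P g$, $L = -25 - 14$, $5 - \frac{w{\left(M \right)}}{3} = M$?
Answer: $-201$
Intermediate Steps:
$w{\left(M \right)} = 15 - 3 M$
$L = -39$ ($L = -25 - 14 = -39$)
$v{\left(3,w{\left(-1 \right)} \right)} \left(-3\right) + L = 3 \left(15 - -3\right) \left(-3\right) - 39 = 3 \left(15 + 3\right) \left(-3\right) - 39 = 3 \cdot 18 \left(-3\right) - 39 = 54 \left(-3\right) - 39 = -162 - 39 = -201$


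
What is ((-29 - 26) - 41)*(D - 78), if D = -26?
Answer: 9984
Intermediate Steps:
((-29 - 26) - 41)*(D - 78) = ((-29 - 26) - 41)*(-26 - 78) = (-55 - 41)*(-104) = -96*(-104) = 9984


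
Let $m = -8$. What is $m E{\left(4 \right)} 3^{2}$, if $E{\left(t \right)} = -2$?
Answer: $144$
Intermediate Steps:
$m E{\left(4 \right)} 3^{2} = \left(-8\right) \left(-2\right) 3^{2} = 16 \cdot 9 = 144$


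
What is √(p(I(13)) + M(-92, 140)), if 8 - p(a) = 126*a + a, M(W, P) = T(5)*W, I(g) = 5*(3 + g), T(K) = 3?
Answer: 2*I*√2607 ≈ 102.12*I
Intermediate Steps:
I(g) = 15 + 5*g
M(W, P) = 3*W
p(a) = 8 - 127*a (p(a) = 8 - (126*a + a) = 8 - 127*a)
√(p(I(13)) + M(-92, 140)) = √((8 - 127*(15 + 5*13)) + 3*(-92)) = √((8 - 127*(15 + 65)) - 276) = √((8 - 127*80) - 276) = √((8 - 10160) - 276) = √(-10152 - 276) = √(-10428) = 2*I*√2607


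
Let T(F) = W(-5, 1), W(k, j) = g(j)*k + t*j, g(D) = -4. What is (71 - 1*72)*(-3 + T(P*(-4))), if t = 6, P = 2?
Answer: -23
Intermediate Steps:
W(k, j) = -4*k + 6*j
T(F) = 26 (T(F) = -4*(-5) + 6*1 = 20 + 6 = 26)
(71 - 1*72)*(-3 + T(P*(-4))) = (71 - 1*72)*(-3 + 26) = (71 - 72)*23 = -1*23 = -23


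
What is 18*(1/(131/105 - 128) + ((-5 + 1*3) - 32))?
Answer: -8146998/13309 ≈ -612.14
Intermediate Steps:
18*(1/(131/105 - 128) + ((-5 + 1*3) - 32)) = 18*(1/(131*(1/105) - 128) + ((-5 + 3) - 32)) = 18*(1/(131/105 - 128) + (-2 - 32)) = 18*(1/(-13309/105) - 34) = 18*(-105/13309 - 34) = 18*(-452611/13309) = -8146998/13309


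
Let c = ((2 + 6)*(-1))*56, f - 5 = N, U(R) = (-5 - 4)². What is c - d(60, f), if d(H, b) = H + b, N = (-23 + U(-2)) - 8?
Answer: -563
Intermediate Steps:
U(R) = 81 (U(R) = (-9)² = 81)
N = 50 (N = (-23 + 81) - 8 = 58 - 8 = 50)
f = 55 (f = 5 + 50 = 55)
c = -448 (c = (8*(-1))*56 = -8*56 = -448)
c - d(60, f) = -448 - (60 + 55) = -448 - 1*115 = -448 - 115 = -563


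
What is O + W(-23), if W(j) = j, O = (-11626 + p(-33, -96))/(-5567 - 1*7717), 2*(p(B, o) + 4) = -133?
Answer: -587671/26568 ≈ -22.120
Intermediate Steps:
p(B, o) = -141/2 (p(B, o) = -4 + (1/2)*(-133) = -4 - 133/2 = -141/2)
O = 23393/26568 (O = (-11626 - 141/2)/(-5567 - 1*7717) = -23393/(2*(-5567 - 7717)) = -23393/2/(-13284) = -23393/2*(-1/13284) = 23393/26568 ≈ 0.88050)
O + W(-23) = 23393/26568 - 23 = -587671/26568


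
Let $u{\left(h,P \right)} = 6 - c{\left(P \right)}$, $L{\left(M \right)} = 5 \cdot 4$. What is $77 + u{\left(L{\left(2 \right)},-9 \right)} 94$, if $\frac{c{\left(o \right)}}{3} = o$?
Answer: $3179$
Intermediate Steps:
$L{\left(M \right)} = 20$
$c{\left(o \right)} = 3 o$
$u{\left(h,P \right)} = 6 - 3 P$
$77 + u{\left(L{\left(2 \right)},-9 \right)} 94 = 77 + \left(6 - -27\right) 94 = 77 + \left(6 + 27\right) 94 = 77 + 33 \cdot 94 = 77 + 3102 = 3179$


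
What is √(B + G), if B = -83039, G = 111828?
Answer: √28789 ≈ 169.67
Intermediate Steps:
√(B + G) = √(-83039 + 111828) = √28789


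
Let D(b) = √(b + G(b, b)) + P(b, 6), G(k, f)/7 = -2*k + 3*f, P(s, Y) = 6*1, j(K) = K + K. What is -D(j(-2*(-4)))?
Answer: -6 - 8*√2 ≈ -17.314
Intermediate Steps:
j(K) = 2*K
P(s, Y) = 6
G(k, f) = -14*k + 21*f (G(k, f) = 7*(-2*k + 3*f) = -14*k + 21*f)
D(b) = 6 + 2*√2*√b (D(b) = √(b + (-14*b + 21*b)) + 6 = √(b + 7*b) + 6 = √(8*b) + 6 = 2*√2*√b + 6 = 6 + 2*√2*√b)
-D(j(-2*(-4))) = -(6 + 2*√2*√(2*(-2*(-4)))) = -(6 + 2*√2*√(2*8)) = -(6 + 2*√2*√16) = -(6 + 2*√2*4) = -(6 + 8*√2) = -6 - 8*√2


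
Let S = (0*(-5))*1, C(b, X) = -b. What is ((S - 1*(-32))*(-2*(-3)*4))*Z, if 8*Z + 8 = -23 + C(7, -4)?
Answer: -3648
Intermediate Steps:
S = 0 (S = 0*1 = 0)
Z = -19/4 (Z = -1 + (-23 - 1*7)/8 = -1 + (-23 - 7)/8 = -1 + (⅛)*(-30) = -1 - 15/4 = -19/4 ≈ -4.7500)
((S - 1*(-32))*(-2*(-3)*4))*Z = ((0 - 1*(-32))*(-2*(-3)*4))*(-19/4) = ((0 + 32)*(6*4))*(-19/4) = (32*24)*(-19/4) = 768*(-19/4) = -3648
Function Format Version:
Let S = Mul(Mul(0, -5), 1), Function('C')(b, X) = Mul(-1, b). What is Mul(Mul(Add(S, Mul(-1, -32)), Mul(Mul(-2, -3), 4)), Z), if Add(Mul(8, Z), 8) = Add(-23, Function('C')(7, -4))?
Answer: -3648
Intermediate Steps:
S = 0 (S = Mul(0, 1) = 0)
Z = Rational(-19, 4) (Z = Add(-1, Mul(Rational(1, 8), Add(-23, Mul(-1, 7)))) = Add(-1, Mul(Rational(1, 8), Add(-23, -7))) = Add(-1, Mul(Rational(1, 8), -30)) = Add(-1, Rational(-15, 4)) = Rational(-19, 4) ≈ -4.7500)
Mul(Mul(Add(S, Mul(-1, -32)), Mul(Mul(-2, -3), 4)), Z) = Mul(Mul(Add(0, Mul(-1, -32)), Mul(Mul(-2, -3), 4)), Rational(-19, 4)) = Mul(Mul(Add(0, 32), Mul(6, 4)), Rational(-19, 4)) = Mul(Mul(32, 24), Rational(-19, 4)) = Mul(768, Rational(-19, 4)) = -3648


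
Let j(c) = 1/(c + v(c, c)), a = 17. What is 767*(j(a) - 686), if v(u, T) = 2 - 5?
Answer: -7365501/14 ≈ -5.2611e+5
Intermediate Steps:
v(u, T) = -3
j(c) = 1/(-3 + c) (j(c) = 1/(c - 3) = 1/(-3 + c))
767*(j(a) - 686) = 767*(1/(-3 + 17) - 686) = 767*(1/14 - 686) = 767*(-9603/14) = -7365501/14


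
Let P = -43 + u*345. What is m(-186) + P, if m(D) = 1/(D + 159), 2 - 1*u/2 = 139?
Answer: -2553472/27 ≈ -94573.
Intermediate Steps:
u = -274 (u = 4 - 2*139 = 4 - 278 = -274)
P = -94573 (P = -43 - 274*345 = -43 - 94530 = -94573)
m(D) = 1/(159 + D)
m(-186) + P = 1/(159 - 186) - 94573 = 1/(-27) - 94573 = -1/27 - 94573 = -2553472/27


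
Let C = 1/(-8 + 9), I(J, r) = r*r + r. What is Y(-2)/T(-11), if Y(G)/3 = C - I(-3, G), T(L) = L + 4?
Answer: 3/7 ≈ 0.42857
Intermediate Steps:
I(J, r) = r + r² (I(J, r) = r² + r = r + r²)
T(L) = 4 + L
C = 1 (C = 1/1 = 1)
Y(G) = 3 - 3*G*(1 + G) (Y(G) = 3*(1 - G*(1 + G)) = 3 - 3*G*(1 + G))
Y(-2)/T(-11) = (3 - 3*(-2)*(1 - 2))/(4 - 11) = (3 - 3*(-2)*(-1))/(-7) = (3 - 6)*(-⅐) = -3*(-⅐) = 3/7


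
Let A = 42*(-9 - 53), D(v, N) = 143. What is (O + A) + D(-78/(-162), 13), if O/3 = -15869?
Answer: -50068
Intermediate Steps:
O = -47607 (O = 3*(-15869) = -47607)
A = -2604 (A = 42*(-62) = -2604)
(O + A) + D(-78/(-162), 13) = (-47607 - 2604) + 143 = -50211 + 143 = -50068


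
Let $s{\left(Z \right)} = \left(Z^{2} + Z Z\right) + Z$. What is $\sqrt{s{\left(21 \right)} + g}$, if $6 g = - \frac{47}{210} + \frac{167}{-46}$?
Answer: $\frac{\sqrt{5262752705}}{2415} \approx 30.039$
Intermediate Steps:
$s{\left(Z \right)} = Z + 2 Z^{2}$ ($s{\left(Z \right)} = \left(Z^{2} + Z^{2}\right) + Z = 2 Z^{2} + Z = Z + 2 Z^{2}$)
$g = - \frac{4654}{7245}$ ($g = \frac{- \frac{47}{210} + \frac{167}{-46}}{6} = \frac{\left(-47\right) \frac{1}{210} + 167 \left(- \frac{1}{46}\right)}{6} = \frac{- \frac{47}{210} - \frac{167}{46}}{6} = \frac{1}{6} \left(- \frac{9308}{2415}\right) = - \frac{4654}{7245} \approx -0.64237$)
$\sqrt{s{\left(21 \right)} + g} = \sqrt{21 \left(1 + 2 \cdot 21\right) - \frac{4654}{7245}} = \sqrt{21 \left(1 + 42\right) - \frac{4654}{7245}} = \sqrt{21 \cdot 43 - \frac{4654}{7245}} = \sqrt{903 - \frac{4654}{7245}} = \sqrt{\frac{6537581}{7245}} = \frac{\sqrt{5262752705}}{2415}$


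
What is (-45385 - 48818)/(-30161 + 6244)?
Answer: 94203/23917 ≈ 3.9387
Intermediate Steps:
(-45385 - 48818)/(-30161 + 6244) = -94203/(-23917) = -94203*(-1/23917) = 94203/23917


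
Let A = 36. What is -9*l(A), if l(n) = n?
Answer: -324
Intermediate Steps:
-9*l(A) = -9*36 = -324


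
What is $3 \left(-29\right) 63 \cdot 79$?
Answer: $-432999$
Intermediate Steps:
$3 \left(-29\right) 63 \cdot 79 = \left(-87\right) 63 \cdot 79 = \left(-5481\right) 79 = -432999$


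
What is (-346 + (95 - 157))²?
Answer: 166464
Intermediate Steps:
(-346 + (95 - 157))² = (-346 - 62)² = (-408)² = 166464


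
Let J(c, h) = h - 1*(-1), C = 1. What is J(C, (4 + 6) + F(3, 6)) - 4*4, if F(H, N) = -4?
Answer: -9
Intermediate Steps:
J(c, h) = 1 + h (J(c, h) = h + 1 = 1 + h)
J(C, (4 + 6) + F(3, 6)) - 4*4 = (1 + ((4 + 6) - 4)) - 4*4 = (1 + (10 - 4)) - 16 = (1 + 6) - 16 = 7 - 16 = -9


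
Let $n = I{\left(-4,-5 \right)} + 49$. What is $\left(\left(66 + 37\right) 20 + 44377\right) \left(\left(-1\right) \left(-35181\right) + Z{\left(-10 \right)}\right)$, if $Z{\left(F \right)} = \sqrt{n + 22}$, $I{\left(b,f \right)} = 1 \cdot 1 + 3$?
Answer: $1633700097 + 232185 \sqrt{3} \approx 1.6341 \cdot 10^{9}$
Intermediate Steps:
$I{\left(b,f \right)} = 4$ ($I{\left(b,f \right)} = 1 + 3 = 4$)
$n = 53$ ($n = 4 + 49 = 53$)
$Z{\left(F \right)} = 5 \sqrt{3}$ ($Z{\left(F \right)} = \sqrt{53 + 22} = \sqrt{75} = 5 \sqrt{3}$)
$\left(\left(66 + 37\right) 20 + 44377\right) \left(\left(-1\right) \left(-35181\right) + Z{\left(-10 \right)}\right) = \left(\left(66 + 37\right) 20 + 44377\right) \left(\left(-1\right) \left(-35181\right) + 5 \sqrt{3}\right) = \left(103 \cdot 20 + 44377\right) \left(35181 + 5 \sqrt{3}\right) = \left(2060 + 44377\right) \left(35181 + 5 \sqrt{3}\right) = 46437 \left(35181 + 5 \sqrt{3}\right) = 1633700097 + 232185 \sqrt{3}$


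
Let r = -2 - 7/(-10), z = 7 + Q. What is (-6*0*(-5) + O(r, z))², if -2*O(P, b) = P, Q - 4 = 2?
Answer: 169/400 ≈ 0.42250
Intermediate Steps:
Q = 6 (Q = 4 + 2 = 6)
z = 13 (z = 7 + 6 = 13)
r = -13/10 (r = -2 - 7*(-⅒) = -2 + 7/10 = -13/10 ≈ -1.3000)
O(P, b) = -P/2
(-6*0*(-5) + O(r, z))² = (-6*0*(-5) - ½*(-13/10))² = (0*(-5) + 13/20)² = (0 + 13/20)² = (13/20)² = 169/400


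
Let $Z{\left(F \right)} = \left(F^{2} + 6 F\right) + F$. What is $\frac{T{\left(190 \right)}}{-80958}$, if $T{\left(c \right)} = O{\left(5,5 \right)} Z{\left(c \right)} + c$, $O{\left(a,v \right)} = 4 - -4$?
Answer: $- \frac{149815}{40479} \approx -3.7011$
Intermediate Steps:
$O{\left(a,v \right)} = 8$ ($O{\left(a,v \right)} = 4 + 4 = 8$)
$Z{\left(F \right)} = F^{2} + 7 F$
$T{\left(c \right)} = c + 8 c \left(7 + c\right)$ ($T{\left(c \right)} = 8 c \left(7 + c\right) + c = c + 8 c \left(7 + c\right)$)
$\frac{T{\left(190 \right)}}{-80958} = \frac{190 \left(57 + 8 \cdot 190\right)}{-80958} = 190 \left(57 + 1520\right) \left(- \frac{1}{80958}\right) = 190 \cdot 1577 \left(- \frac{1}{80958}\right) = 299630 \left(- \frac{1}{80958}\right) = - \frac{149815}{40479}$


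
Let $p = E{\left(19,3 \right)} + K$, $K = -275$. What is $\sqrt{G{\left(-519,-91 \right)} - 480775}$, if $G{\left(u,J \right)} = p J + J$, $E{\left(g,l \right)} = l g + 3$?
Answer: $i \sqrt{461301} \approx 679.19 i$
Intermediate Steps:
$E{\left(g,l \right)} = 3 + g l$ ($E{\left(g,l \right)} = g l + 3 = 3 + g l$)
$p = -215$ ($p = \left(3 + 19 \cdot 3\right) - 275 = \left(3 + 57\right) - 275 = 60 - 275 = -215$)
$G{\left(u,J \right)} = - 214 J$ ($G{\left(u,J \right)} = - 215 J + J = - 214 J$)
$\sqrt{G{\left(-519,-91 \right)} - 480775} = \sqrt{\left(-214\right) \left(-91\right) - 480775} = \sqrt{19474 - 480775} = \sqrt{-461301} = i \sqrt{461301}$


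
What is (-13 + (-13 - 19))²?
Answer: 2025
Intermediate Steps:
(-13 + (-13 - 19))² = (-13 - 32)² = (-45)² = 2025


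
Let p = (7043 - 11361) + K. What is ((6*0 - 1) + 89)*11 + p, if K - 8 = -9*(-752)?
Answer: 3426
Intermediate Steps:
K = 6776 (K = 8 - 9*(-752) = 8 + 6768 = 6776)
p = 2458 (p = (7043 - 11361) + 6776 = -4318 + 6776 = 2458)
((6*0 - 1) + 89)*11 + p = ((6*0 - 1) + 89)*11 + 2458 = ((0 - 1) + 89)*11 + 2458 = (-1 + 89)*11 + 2458 = 88*11 + 2458 = 968 + 2458 = 3426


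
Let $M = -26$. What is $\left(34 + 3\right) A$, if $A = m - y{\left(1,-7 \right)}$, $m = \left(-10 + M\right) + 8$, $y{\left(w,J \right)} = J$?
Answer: $-777$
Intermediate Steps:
$m = -28$ ($m = \left(-10 - 26\right) + 8 = -36 + 8 = -28$)
$A = -21$ ($A = -28 - -7 = -28 + 7 = -21$)
$\left(34 + 3\right) A = \left(34 + 3\right) \left(-21\right) = 37 \left(-21\right) = -777$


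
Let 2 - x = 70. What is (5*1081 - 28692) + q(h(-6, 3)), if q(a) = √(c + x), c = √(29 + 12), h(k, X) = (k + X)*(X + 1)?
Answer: -23287 + I*√(68 - √41) ≈ -23287.0 + 7.8484*I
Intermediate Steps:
x = -68 (x = 2 - 1*70 = 2 - 70 = -68)
h(k, X) = (1 + X)*(X + k) (h(k, X) = (X + k)*(1 + X) = (1 + X)*(X + k))
c = √41 ≈ 6.4031
q(a) = √(-68 + √41) (q(a) = √(√41 - 68) = √(-68 + √41))
(5*1081 - 28692) + q(h(-6, 3)) = (5*1081 - 28692) + √(-68 + √41) = (5405 - 28692) + √(-68 + √41) = -23287 + √(-68 + √41)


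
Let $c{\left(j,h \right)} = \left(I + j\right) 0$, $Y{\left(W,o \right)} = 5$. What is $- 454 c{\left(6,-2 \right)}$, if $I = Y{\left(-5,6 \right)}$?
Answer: $0$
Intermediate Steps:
$I = 5$
$c{\left(j,h \right)} = 0$ ($c{\left(j,h \right)} = \left(5 + j\right) 0 = 0$)
$- 454 c{\left(6,-2 \right)} = \left(-454\right) 0 = 0$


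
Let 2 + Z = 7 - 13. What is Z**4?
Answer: 4096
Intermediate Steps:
Z = -8 (Z = -2 + (7 - 13) = -2 - 6 = -8)
Z**4 = (-8)**4 = 4096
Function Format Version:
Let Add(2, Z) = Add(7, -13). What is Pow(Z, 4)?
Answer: 4096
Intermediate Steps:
Z = -8 (Z = Add(-2, Add(7, -13)) = Add(-2, -6) = -8)
Pow(Z, 4) = Pow(-8, 4) = 4096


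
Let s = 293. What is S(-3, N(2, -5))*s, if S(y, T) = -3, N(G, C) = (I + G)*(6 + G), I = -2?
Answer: -879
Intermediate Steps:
N(G, C) = (-2 + G)*(6 + G)
S(-3, N(2, -5))*s = -3*293 = -879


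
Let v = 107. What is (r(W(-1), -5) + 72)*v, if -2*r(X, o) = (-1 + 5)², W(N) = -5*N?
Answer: 6848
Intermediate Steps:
r(X, o) = -8 (r(X, o) = -(-1 + 5)²/2 = -½*4² = -½*16 = -8)
(r(W(-1), -5) + 72)*v = (-8 + 72)*107 = 64*107 = 6848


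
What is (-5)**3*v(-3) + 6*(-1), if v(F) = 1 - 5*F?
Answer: -2006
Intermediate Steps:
(-5)**3*v(-3) + 6*(-1) = (-5)**3*(1 - 5*(-3)) + 6*(-1) = -125*(1 + 15) - 6 = -125*16 - 6 = -2000 - 6 = -2006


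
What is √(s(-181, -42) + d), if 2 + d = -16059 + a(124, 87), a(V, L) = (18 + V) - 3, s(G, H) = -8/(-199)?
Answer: I*√630525530/199 ≈ 126.18*I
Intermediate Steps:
s(G, H) = 8/199 (s(G, H) = -8*(-1/199) = 8/199)
a(V, L) = 15 + V
d = -15922 (d = -2 + (-16059 + (15 + 124)) = -2 + (-16059 + 139) = -2 - 15920 = -15922)
√(s(-181, -42) + d) = √(8/199 - 15922) = √(-3168470/199) = I*√630525530/199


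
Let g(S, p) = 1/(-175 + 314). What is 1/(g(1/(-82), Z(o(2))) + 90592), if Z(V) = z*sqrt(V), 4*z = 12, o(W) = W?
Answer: 139/12592289 ≈ 1.1039e-5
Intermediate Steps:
z = 3 (z = (1/4)*12 = 3)
Z(V) = 3*sqrt(V)
g(S, p) = 1/139
1/(g(1/(-82), Z(o(2))) + 90592) = 1/(1/139 + 90592) = 1/(12592289/139) = 139/12592289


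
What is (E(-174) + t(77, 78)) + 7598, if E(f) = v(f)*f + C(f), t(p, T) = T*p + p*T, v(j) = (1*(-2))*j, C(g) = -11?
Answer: -40953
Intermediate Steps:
v(j) = -2*j
t(p, T) = 2*T*p (t(p, T) = T*p + T*p = 2*T*p)
E(f) = -11 - 2*f² (E(f) = (-2*f)*f - 11 = -2*f² - 11 = -11 - 2*f²)
(E(-174) + t(77, 78)) + 7598 = ((-11 - 2*(-174)²) + 2*78*77) + 7598 = ((-11 - 2*30276) + 12012) + 7598 = ((-11 - 60552) + 12012) + 7598 = (-60563 + 12012) + 7598 = -48551 + 7598 = -40953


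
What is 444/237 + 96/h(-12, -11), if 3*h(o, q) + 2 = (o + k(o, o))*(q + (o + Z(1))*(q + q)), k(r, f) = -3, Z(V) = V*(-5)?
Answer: 783404/430313 ≈ 1.8205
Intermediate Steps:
Z(V) = -5*V
h(o, q) = -2/3 + (-3 + o)*(q + 2*q*(-5 + o))/3 (h(o, q) = -2/3 + ((o - 3)*(q + (o - 5*1)*(q + q)))/3 = -2/3 + ((-3 + o)*(q + (o - 5)*(2*q)))/3 = -2/3 + ((-3 + o)*(q + (-5 + o)*(2*q)))/3 = -2/3 + ((-3 + o)*(q + 2*q*(-5 + o)))/3 = -2/3 + (-3 + o)*(q + 2*q*(-5 + o))/3)
444/237 + 96/h(-12, -11) = 444/237 + 96/(-2/3 + 9*(-11) - 5*(-12)*(-11) + (2/3)*(-11)*(-12)**2) = 444*(1/237) + 96/(-2/3 - 99 - 660 + (2/3)*(-11)*144) = 148/79 + 96/(-2/3 - 99 - 660 - 1056) = 148/79 + 96/(-5447/3) = 148/79 + 96*(-3/5447) = 148/79 - 288/5447 = 783404/430313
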